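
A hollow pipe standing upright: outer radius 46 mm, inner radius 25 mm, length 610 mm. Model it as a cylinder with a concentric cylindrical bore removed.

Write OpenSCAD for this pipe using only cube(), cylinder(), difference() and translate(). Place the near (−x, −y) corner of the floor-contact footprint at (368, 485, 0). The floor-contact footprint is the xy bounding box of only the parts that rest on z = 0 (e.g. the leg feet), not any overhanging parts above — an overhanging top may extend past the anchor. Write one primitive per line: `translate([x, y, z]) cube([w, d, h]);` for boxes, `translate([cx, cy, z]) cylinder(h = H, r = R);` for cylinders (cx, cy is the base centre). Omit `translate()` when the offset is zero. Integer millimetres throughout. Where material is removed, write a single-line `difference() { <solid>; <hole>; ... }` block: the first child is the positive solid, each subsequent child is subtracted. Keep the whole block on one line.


difference() { translate([414, 531, 0]) cylinder(h = 610, r = 46); translate([414, 531, 0]) cylinder(h = 610, r = 25); }


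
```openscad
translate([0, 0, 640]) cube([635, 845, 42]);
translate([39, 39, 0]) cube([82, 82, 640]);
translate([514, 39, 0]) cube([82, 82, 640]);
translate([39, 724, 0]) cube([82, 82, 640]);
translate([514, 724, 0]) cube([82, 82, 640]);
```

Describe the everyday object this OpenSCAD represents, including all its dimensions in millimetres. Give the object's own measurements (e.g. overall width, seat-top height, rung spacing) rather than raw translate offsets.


A rectangular dining table. The top is 635×845×42 mm with its upper surface at z = 682 mm. It stands on four 82×82 mm square legs, each inset 39 mm from the nearest pair of top edges, running from the floor to the underside of the top.


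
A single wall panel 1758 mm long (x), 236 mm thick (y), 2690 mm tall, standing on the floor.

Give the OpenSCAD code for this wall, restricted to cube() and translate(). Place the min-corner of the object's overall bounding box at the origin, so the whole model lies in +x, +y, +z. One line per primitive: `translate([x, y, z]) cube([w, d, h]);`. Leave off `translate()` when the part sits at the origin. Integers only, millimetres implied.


cube([1758, 236, 2690]);


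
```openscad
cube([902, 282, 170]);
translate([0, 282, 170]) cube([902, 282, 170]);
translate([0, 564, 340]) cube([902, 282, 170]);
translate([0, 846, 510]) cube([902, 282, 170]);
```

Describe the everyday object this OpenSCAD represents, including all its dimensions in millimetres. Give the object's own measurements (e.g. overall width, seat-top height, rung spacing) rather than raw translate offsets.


A straight staircase of 4 solid steps. Each step is 902 mm wide (x), 282 mm deep (y, the going) and 170 mm tall (the rise). The first step rests on the floor; each subsequent step sits one going further in +y and one rise higher in +z, directly behind and above the previous step with no overlap.


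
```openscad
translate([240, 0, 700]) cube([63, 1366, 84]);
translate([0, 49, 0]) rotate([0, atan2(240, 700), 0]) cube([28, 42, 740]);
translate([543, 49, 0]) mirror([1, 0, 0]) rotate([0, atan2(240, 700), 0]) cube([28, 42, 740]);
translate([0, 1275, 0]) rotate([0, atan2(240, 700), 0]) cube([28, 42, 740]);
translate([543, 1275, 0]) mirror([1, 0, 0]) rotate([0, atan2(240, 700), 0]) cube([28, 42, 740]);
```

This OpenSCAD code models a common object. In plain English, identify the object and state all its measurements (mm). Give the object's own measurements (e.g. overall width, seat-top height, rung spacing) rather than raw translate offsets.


A sawhorse. A 63×1366×84 mm beam (x, y, z) sits on two A-frame leg pairs. Each pair is two raked legs of 28×42 mm section (42 mm along y) splaying symmetrically in x. Each leg rises 700 mm vertically over 240 mm of horizontal reach and is 740 mm long along its own axis. Every leg's outer bottom edge rests on the floor and its outer top edge meets a bottom edge of the beam — the left legs (tilting toward +x) meet the beam's −x bottom edge, the right legs (their mirror images, tilting toward −x) meet its +x bottom edge — so the leg tops tuck under the beam, the beam's underside is 700 mm above the floor, and the feet are 543 mm apart outside-to-outside with the beam centred between them. The two leg pairs are set in 49 mm from either end of the beam.


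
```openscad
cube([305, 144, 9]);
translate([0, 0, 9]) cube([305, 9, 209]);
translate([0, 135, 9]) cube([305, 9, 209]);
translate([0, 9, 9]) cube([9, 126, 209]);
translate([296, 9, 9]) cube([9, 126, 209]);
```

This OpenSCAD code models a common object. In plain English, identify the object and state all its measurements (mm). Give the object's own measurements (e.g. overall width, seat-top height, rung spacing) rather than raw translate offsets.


An open-topped rectangular box: outside dimensions 305×144×218 mm, with a uniform wall and base thickness of 9 mm. The base is a full 305×144 slab on the floor; four walls sit on top of the base. The front and back walls (the −y and +y sides) span the full width; the two side walls fit between them.


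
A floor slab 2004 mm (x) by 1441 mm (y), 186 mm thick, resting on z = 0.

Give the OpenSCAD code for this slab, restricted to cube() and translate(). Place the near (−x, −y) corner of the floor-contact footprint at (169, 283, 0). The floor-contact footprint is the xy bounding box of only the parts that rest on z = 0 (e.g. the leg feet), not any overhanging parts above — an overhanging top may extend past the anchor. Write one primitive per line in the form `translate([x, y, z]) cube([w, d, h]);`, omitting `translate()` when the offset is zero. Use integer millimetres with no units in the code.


translate([169, 283, 0]) cube([2004, 1441, 186]);


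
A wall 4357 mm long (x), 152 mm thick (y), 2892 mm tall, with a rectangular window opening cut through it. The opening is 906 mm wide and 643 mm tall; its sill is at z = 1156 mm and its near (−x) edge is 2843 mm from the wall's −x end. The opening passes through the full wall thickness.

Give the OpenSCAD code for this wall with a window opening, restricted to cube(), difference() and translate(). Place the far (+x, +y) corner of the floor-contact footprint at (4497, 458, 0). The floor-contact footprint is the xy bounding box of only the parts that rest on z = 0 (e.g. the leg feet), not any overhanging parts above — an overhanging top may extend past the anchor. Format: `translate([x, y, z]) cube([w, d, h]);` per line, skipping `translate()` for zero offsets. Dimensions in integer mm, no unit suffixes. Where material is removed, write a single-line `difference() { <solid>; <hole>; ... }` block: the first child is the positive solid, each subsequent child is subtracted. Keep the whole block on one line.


difference() { translate([140, 306, 0]) cube([4357, 152, 2892]); translate([2983, 306, 1156]) cube([906, 152, 643]); }


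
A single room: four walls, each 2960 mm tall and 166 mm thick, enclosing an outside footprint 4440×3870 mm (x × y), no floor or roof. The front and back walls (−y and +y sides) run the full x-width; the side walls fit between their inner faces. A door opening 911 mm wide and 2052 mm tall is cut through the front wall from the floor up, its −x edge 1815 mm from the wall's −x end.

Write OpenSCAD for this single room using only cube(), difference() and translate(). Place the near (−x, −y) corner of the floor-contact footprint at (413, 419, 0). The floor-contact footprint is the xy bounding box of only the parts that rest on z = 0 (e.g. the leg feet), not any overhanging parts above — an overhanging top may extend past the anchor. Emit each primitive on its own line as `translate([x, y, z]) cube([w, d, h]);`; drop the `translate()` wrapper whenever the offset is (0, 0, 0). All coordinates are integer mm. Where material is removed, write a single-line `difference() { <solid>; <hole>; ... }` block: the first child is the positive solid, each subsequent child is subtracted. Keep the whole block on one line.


difference() { translate([413, 419, 0]) cube([4440, 166, 2960]); translate([2228, 419, 0]) cube([911, 166, 2052]); }
translate([413, 4123, 0]) cube([4440, 166, 2960]);
translate([413, 585, 0]) cube([166, 3538, 2960]);
translate([4687, 585, 0]) cube([166, 3538, 2960]);


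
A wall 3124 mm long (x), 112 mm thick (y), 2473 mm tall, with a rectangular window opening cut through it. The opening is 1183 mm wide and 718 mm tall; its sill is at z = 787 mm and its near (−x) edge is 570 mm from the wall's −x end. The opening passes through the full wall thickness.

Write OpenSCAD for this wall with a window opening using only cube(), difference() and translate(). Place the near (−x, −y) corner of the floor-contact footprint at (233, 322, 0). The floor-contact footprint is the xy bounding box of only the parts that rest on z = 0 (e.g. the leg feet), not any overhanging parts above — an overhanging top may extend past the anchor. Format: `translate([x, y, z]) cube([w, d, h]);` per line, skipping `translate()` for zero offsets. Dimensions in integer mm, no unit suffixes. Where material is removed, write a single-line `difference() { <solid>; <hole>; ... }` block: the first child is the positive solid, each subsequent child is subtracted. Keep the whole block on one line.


difference() { translate([233, 322, 0]) cube([3124, 112, 2473]); translate([803, 322, 787]) cube([1183, 112, 718]); }


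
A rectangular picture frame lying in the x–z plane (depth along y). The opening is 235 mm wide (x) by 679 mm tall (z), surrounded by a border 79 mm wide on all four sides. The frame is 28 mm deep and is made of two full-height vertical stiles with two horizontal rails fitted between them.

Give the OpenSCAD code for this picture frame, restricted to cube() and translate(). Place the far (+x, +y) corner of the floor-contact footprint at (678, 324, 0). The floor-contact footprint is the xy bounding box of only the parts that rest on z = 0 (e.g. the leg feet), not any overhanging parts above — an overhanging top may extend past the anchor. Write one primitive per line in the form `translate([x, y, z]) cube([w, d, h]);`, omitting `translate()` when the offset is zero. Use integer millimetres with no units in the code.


translate([285, 296, 0]) cube([79, 28, 837]);
translate([599, 296, 0]) cube([79, 28, 837]);
translate([364, 296, 0]) cube([235, 28, 79]);
translate([364, 296, 758]) cube([235, 28, 79]);


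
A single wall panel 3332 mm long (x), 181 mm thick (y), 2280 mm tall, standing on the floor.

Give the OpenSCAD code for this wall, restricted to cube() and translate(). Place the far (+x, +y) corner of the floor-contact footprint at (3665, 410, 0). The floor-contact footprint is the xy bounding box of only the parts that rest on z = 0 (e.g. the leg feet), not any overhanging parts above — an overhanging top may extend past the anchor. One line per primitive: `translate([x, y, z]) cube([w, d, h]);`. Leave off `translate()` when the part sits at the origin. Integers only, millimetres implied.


translate([333, 229, 0]) cube([3332, 181, 2280]);


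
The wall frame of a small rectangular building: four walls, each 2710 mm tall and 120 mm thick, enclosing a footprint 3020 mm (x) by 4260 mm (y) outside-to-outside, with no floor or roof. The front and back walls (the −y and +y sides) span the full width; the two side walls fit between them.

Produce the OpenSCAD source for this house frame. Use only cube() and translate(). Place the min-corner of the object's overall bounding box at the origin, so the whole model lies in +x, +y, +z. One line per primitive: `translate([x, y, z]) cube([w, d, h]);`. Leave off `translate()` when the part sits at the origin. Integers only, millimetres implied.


cube([3020, 120, 2710]);
translate([0, 4140, 0]) cube([3020, 120, 2710]);
translate([0, 120, 0]) cube([120, 4020, 2710]);
translate([2900, 120, 0]) cube([120, 4020, 2710]);


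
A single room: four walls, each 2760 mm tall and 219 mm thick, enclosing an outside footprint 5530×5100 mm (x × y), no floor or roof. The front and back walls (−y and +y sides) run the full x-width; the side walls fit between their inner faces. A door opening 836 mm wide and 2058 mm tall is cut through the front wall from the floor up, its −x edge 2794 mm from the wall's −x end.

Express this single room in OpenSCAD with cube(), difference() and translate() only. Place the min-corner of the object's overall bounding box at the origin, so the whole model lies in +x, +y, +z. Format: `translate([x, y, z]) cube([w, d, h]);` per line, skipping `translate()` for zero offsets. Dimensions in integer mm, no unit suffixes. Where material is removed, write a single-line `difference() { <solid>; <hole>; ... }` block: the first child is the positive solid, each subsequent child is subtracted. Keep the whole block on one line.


difference() { cube([5530, 219, 2760]); translate([2794, 0, 0]) cube([836, 219, 2058]); }
translate([0, 4881, 0]) cube([5530, 219, 2760]);
translate([0, 219, 0]) cube([219, 4662, 2760]);
translate([5311, 219, 0]) cube([219, 4662, 2760]);


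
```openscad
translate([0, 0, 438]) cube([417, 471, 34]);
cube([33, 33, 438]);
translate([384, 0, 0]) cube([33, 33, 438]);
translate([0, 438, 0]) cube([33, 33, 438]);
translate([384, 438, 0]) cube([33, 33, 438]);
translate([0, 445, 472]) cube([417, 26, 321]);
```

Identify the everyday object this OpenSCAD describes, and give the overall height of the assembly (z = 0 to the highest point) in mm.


A chair. The overall height is 793 mm.

A slab on four corner posts with a tall panel at the back — a chair. The seat slab sits at z = 438 with thickness 34, and the 321 mm backrest starts at the seat top, so the overall height is 438 + 34 + 321 = 793 mm.


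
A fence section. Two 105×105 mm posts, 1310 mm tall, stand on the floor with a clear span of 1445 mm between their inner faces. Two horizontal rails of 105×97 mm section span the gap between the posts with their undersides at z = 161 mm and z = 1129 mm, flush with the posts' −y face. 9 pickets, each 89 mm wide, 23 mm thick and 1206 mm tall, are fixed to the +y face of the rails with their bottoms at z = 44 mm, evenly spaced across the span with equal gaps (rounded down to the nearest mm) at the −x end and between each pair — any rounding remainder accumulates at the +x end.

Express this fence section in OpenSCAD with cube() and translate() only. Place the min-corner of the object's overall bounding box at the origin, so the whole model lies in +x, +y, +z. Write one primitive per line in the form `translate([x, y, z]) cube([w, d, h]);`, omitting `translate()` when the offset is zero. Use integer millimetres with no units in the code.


cube([105, 105, 1310]);
translate([1550, 0, 0]) cube([105, 105, 1310]);
translate([105, 0, 161]) cube([1445, 105, 97]);
translate([105, 0, 1129]) cube([1445, 105, 97]);
translate([169, 105, 44]) cube([89, 23, 1206]);
translate([322, 105, 44]) cube([89, 23, 1206]);
translate([475, 105, 44]) cube([89, 23, 1206]);
translate([628, 105, 44]) cube([89, 23, 1206]);
translate([781, 105, 44]) cube([89, 23, 1206]);
translate([934, 105, 44]) cube([89, 23, 1206]);
translate([1087, 105, 44]) cube([89, 23, 1206]);
translate([1240, 105, 44]) cube([89, 23, 1206]);
translate([1393, 105, 44]) cube([89, 23, 1206]);


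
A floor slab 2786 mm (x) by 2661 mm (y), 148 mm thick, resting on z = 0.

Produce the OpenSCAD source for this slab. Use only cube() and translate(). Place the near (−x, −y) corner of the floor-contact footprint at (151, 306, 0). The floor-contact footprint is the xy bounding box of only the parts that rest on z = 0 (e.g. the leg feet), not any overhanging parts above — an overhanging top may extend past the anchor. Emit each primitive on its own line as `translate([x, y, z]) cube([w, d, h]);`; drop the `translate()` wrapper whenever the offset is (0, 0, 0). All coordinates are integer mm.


translate([151, 306, 0]) cube([2786, 2661, 148]);


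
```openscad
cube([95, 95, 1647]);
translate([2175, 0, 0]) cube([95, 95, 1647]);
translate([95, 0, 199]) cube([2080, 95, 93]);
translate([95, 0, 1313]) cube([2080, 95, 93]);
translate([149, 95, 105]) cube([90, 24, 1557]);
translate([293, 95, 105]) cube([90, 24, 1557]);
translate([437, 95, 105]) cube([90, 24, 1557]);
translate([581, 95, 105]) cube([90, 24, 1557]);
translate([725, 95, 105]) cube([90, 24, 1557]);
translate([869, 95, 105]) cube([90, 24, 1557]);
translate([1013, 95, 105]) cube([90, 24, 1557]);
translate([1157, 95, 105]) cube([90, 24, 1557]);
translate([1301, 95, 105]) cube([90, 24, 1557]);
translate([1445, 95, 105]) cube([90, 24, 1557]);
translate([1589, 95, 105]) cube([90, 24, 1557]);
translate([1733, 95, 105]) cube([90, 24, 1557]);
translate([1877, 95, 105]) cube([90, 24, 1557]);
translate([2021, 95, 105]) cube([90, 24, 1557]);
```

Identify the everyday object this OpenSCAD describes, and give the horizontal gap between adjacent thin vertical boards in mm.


A fence section. The picket gap is 54 mm.

Two posts, two rails, 14 pickets — a fence section. Span 2080 mm holds 14 pickets of 90 mm with 15 equal gaps: ⌊(2080 − 14·90) / 15⌋ = 54 mm.


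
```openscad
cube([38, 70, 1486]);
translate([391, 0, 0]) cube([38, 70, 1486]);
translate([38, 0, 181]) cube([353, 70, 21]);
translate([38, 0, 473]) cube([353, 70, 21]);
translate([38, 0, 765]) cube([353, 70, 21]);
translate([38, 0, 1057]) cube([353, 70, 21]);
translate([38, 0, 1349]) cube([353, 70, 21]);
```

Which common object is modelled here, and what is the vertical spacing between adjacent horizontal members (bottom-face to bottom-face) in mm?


A ladder. The rung spacing is 292 mm.

Two tall 38×70 posts with 5 short bars between them — a ladder. Adjacent rungs sit at z = 181 and z = 473, so the spacing is 473 − 181 = 292 mm.


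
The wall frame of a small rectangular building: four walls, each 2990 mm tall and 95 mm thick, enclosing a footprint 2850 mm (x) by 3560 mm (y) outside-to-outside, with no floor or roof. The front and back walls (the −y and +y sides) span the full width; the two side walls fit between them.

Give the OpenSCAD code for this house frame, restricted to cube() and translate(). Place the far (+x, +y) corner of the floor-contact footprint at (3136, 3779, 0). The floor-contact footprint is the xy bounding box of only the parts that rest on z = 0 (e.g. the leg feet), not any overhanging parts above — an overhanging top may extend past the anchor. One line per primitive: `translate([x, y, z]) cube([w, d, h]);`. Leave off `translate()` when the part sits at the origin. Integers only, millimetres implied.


translate([286, 219, 0]) cube([2850, 95, 2990]);
translate([286, 3684, 0]) cube([2850, 95, 2990]);
translate([286, 314, 0]) cube([95, 3370, 2990]);
translate([3041, 314, 0]) cube([95, 3370, 2990]);


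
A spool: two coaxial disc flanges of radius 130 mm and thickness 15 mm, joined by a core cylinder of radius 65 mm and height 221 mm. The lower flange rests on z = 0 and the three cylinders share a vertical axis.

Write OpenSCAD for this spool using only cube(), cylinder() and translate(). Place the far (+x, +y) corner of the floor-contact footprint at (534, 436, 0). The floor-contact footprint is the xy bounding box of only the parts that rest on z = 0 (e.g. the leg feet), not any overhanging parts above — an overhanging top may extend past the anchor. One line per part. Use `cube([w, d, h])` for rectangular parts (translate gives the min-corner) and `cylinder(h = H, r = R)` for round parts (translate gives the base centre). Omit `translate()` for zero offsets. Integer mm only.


translate([404, 306, 0]) cylinder(h = 15, r = 130);
translate([404, 306, 15]) cylinder(h = 221, r = 65);
translate([404, 306, 236]) cylinder(h = 15, r = 130);


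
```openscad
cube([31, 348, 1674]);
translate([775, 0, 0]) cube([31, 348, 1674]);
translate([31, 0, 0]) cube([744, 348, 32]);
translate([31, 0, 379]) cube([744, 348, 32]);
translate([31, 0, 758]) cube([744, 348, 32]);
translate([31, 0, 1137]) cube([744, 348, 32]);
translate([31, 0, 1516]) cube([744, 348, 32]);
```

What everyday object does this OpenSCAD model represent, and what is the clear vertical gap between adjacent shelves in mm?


A bookshelf. The clear shelf gap is 347 mm.

Two tall side panels with 5 horizontal boards between them — a bookshelf. The first two shelf undersides are at z = 0 and z = 379; with shelf thickness 32, the clear gap is 379 − 0 − 32 = 347 mm.


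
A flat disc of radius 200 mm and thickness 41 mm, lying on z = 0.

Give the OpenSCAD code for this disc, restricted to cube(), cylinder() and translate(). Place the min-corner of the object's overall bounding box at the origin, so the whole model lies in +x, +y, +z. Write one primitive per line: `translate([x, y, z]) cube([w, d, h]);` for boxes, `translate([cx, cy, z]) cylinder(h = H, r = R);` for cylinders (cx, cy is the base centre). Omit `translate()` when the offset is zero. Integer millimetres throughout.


translate([200, 200, 0]) cylinder(h = 41, r = 200);


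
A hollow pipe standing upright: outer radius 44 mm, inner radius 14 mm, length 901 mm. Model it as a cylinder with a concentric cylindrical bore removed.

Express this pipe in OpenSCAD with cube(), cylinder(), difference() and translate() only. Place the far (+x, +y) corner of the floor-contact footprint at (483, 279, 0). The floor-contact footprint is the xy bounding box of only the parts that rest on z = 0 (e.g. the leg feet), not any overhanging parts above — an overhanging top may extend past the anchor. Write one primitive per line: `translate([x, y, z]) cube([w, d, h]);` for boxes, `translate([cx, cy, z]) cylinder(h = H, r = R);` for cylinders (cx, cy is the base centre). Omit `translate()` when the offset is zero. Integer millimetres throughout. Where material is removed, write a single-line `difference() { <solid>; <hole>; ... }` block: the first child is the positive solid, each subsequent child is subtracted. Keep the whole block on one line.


difference() { translate([439, 235, 0]) cylinder(h = 901, r = 44); translate([439, 235, 0]) cylinder(h = 901, r = 14); }


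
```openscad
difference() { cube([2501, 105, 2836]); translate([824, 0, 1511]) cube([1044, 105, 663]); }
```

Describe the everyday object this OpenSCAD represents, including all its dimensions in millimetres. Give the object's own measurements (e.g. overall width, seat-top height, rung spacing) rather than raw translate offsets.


A wall 2501 mm long (x), 105 mm thick (y), 2836 mm tall, with a rectangular window opening cut through it. The opening is 1044 mm wide and 663 mm tall; its sill is at z = 1511 mm and its near (−x) edge is 824 mm from the wall's −x end. The opening passes through the full wall thickness.


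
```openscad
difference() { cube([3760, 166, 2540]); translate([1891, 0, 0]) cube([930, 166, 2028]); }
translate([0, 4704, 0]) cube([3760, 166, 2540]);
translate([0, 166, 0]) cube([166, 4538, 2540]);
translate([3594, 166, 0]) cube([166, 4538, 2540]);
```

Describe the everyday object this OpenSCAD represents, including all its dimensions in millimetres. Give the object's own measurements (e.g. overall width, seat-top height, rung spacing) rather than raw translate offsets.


A single room: four walls, each 2540 mm tall and 166 mm thick, enclosing an outside footprint 3760×4870 mm (x × y), no floor or roof. The front and back walls (−y and +y sides) run the full x-width; the side walls fit between their inner faces. A door opening 930 mm wide and 2028 mm tall is cut through the front wall from the floor up, its −x edge 1891 mm from the wall's −x end.


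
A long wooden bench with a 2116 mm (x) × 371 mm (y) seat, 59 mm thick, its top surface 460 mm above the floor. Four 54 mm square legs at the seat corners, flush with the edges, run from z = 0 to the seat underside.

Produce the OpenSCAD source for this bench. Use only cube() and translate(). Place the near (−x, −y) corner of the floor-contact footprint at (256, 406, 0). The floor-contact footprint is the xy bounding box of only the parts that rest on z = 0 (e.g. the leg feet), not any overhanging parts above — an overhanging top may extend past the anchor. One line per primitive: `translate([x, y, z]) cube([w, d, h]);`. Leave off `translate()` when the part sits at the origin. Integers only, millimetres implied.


translate([256, 406, 401]) cube([2116, 371, 59]);
translate([256, 406, 0]) cube([54, 54, 401]);
translate([256, 723, 0]) cube([54, 54, 401]);
translate([2318, 406, 0]) cube([54, 54, 401]);
translate([2318, 723, 0]) cube([54, 54, 401]);


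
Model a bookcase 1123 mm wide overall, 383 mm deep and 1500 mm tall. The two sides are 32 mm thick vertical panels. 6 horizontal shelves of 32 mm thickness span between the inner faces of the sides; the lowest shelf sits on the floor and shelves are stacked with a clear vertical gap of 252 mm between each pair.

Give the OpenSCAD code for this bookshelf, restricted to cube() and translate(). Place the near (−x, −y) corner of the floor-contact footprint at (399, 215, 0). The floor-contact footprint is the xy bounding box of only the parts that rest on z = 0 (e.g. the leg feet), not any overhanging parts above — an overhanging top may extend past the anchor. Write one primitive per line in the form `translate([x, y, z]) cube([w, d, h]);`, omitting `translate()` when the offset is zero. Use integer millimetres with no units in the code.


translate([399, 215, 0]) cube([32, 383, 1500]);
translate([1490, 215, 0]) cube([32, 383, 1500]);
translate([431, 215, 0]) cube([1059, 383, 32]);
translate([431, 215, 284]) cube([1059, 383, 32]);
translate([431, 215, 568]) cube([1059, 383, 32]);
translate([431, 215, 852]) cube([1059, 383, 32]);
translate([431, 215, 1136]) cube([1059, 383, 32]);
translate([431, 215, 1420]) cube([1059, 383, 32]);


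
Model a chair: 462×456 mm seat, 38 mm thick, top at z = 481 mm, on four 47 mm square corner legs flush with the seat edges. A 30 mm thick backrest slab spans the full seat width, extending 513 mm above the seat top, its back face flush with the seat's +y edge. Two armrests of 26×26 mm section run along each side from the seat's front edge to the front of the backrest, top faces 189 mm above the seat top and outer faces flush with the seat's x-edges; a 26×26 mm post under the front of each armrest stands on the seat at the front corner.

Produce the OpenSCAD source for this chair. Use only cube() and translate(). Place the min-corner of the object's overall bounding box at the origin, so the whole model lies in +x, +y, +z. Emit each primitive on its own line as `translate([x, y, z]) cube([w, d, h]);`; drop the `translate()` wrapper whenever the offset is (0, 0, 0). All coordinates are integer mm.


translate([0, 0, 443]) cube([462, 456, 38]);
cube([47, 47, 443]);
translate([415, 0, 0]) cube([47, 47, 443]);
translate([0, 409, 0]) cube([47, 47, 443]);
translate([415, 409, 0]) cube([47, 47, 443]);
translate([0, 426, 481]) cube([462, 30, 513]);
translate([0, 0, 644]) cube([26, 426, 26]);
translate([436, 0, 644]) cube([26, 426, 26]);
translate([0, 0, 481]) cube([26, 26, 163]);
translate([436, 0, 481]) cube([26, 26, 163]);


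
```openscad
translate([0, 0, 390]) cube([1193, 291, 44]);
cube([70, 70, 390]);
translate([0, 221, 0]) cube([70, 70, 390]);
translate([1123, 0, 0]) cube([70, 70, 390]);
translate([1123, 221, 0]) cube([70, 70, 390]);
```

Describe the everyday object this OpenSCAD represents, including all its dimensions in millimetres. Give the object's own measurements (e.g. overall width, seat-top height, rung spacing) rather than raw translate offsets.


A long wooden bench with a 1193 mm (x) × 291 mm (y) seat, 44 mm thick, its top surface 434 mm above the floor. Four 70 mm square legs at the seat corners, flush with the edges, run from z = 0 to the seat underside.


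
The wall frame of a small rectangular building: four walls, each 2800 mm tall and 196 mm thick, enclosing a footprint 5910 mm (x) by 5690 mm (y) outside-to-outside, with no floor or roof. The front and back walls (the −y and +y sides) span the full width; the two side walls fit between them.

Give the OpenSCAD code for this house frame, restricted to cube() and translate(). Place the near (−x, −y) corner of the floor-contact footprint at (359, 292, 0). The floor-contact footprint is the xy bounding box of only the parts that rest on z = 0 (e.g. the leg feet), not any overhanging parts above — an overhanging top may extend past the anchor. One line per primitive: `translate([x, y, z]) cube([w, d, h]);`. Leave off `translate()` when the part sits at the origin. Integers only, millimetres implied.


translate([359, 292, 0]) cube([5910, 196, 2800]);
translate([359, 5786, 0]) cube([5910, 196, 2800]);
translate([359, 488, 0]) cube([196, 5298, 2800]);
translate([6073, 488, 0]) cube([196, 5298, 2800]);


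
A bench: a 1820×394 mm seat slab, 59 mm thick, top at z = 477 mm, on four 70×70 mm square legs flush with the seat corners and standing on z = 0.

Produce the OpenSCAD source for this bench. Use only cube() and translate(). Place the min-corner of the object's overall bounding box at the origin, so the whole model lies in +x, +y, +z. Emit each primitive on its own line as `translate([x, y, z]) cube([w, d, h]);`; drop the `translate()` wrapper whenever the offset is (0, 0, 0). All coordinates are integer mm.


translate([0, 0, 418]) cube([1820, 394, 59]);
cube([70, 70, 418]);
translate([0, 324, 0]) cube([70, 70, 418]);
translate([1750, 0, 0]) cube([70, 70, 418]);
translate([1750, 324, 0]) cube([70, 70, 418]);


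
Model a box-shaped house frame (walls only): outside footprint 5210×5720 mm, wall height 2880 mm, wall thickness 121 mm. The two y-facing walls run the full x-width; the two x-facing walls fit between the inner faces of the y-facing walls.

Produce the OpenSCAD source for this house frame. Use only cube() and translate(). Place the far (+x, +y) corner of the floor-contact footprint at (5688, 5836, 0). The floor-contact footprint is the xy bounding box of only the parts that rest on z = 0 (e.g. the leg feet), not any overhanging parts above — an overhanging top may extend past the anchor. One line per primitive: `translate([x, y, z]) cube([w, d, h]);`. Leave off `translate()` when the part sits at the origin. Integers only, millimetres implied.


translate([478, 116, 0]) cube([5210, 121, 2880]);
translate([478, 5715, 0]) cube([5210, 121, 2880]);
translate([478, 237, 0]) cube([121, 5478, 2880]);
translate([5567, 237, 0]) cube([121, 5478, 2880]);


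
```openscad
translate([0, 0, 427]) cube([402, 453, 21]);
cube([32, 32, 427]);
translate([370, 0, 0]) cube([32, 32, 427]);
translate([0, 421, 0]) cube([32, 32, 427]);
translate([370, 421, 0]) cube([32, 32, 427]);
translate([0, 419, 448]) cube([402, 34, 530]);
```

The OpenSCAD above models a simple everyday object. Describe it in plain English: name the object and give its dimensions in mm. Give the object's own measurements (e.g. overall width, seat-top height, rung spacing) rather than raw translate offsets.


A chair. The seat is a 402×453×21 mm slab with its top at z = 448 mm, on four 32×32 mm corner legs (flush with the seat edges, standing on z = 0). A flat backrest 34 mm thick, 530 mm tall, spans the full seat width and rises from the seat top along its +y edge, rear face flush with the rear of the seat.


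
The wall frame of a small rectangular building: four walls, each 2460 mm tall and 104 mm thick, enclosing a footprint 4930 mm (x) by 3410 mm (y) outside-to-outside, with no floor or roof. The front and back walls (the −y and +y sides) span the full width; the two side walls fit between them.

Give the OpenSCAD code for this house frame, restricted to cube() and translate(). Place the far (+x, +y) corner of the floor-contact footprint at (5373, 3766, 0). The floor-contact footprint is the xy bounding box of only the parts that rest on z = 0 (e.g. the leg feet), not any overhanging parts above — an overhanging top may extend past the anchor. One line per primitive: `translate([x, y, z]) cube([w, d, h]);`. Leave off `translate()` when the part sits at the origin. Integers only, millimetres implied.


translate([443, 356, 0]) cube([4930, 104, 2460]);
translate([443, 3662, 0]) cube([4930, 104, 2460]);
translate([443, 460, 0]) cube([104, 3202, 2460]);
translate([5269, 460, 0]) cube([104, 3202, 2460]);


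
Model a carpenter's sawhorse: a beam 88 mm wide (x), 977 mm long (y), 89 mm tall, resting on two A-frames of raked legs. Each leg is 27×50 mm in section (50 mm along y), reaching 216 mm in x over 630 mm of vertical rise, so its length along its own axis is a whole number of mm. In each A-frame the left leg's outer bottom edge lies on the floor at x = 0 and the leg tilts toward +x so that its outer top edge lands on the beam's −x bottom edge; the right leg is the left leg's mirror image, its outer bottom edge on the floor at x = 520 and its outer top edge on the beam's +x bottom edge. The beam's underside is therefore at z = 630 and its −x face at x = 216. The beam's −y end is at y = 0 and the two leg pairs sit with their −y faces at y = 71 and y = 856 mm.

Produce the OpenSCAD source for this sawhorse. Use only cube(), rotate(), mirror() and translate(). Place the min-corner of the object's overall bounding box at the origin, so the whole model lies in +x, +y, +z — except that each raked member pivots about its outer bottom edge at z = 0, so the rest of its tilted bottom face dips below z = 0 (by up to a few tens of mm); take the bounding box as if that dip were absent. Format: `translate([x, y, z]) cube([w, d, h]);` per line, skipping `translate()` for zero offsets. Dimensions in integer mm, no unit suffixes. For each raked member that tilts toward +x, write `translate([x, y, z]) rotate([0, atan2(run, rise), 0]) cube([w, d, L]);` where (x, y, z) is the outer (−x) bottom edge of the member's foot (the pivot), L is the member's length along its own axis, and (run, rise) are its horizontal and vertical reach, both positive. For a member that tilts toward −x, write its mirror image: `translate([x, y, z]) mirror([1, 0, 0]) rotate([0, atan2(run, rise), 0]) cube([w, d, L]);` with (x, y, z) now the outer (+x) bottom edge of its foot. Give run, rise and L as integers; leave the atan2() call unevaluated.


translate([216, 0, 630]) cube([88, 977, 89]);
translate([0, 71, 0]) rotate([0, atan2(216, 630), 0]) cube([27, 50, 666]);
translate([520, 71, 0]) mirror([1, 0, 0]) rotate([0, atan2(216, 630), 0]) cube([27, 50, 666]);
translate([0, 856, 0]) rotate([0, atan2(216, 630), 0]) cube([27, 50, 666]);
translate([520, 856, 0]) mirror([1, 0, 0]) rotate([0, atan2(216, 630), 0]) cube([27, 50, 666]);


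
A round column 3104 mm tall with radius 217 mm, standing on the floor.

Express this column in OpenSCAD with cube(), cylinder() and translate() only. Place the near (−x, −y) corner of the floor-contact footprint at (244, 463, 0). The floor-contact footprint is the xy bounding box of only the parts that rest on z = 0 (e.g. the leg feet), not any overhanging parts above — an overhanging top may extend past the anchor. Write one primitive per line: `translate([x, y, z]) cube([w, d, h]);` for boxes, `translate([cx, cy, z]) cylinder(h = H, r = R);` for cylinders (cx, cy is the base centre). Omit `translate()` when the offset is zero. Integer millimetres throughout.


translate([461, 680, 0]) cylinder(h = 3104, r = 217);


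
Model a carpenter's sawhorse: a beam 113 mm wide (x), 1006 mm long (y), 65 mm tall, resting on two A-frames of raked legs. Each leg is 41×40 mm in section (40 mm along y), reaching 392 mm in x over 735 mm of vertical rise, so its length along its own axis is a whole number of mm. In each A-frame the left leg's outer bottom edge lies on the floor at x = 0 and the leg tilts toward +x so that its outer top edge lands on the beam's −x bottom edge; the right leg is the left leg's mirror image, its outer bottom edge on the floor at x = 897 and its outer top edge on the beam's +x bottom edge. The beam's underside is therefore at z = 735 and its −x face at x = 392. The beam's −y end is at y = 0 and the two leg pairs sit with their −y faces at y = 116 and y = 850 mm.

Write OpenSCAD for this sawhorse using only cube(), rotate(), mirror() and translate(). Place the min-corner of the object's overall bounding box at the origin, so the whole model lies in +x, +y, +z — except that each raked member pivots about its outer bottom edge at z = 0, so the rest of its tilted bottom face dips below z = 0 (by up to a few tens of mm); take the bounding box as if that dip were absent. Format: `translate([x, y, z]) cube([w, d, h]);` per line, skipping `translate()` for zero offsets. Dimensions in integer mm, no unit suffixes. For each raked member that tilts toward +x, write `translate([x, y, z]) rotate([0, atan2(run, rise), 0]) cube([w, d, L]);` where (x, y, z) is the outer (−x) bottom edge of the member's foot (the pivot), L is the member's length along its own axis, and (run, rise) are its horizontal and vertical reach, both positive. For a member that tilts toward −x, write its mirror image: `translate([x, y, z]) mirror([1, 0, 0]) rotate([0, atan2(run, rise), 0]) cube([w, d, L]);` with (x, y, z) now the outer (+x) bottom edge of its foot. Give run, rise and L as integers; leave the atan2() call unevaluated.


translate([392, 0, 735]) cube([113, 1006, 65]);
translate([0, 116, 0]) rotate([0, atan2(392, 735), 0]) cube([41, 40, 833]);
translate([897, 116, 0]) mirror([1, 0, 0]) rotate([0, atan2(392, 735), 0]) cube([41, 40, 833]);
translate([0, 850, 0]) rotate([0, atan2(392, 735), 0]) cube([41, 40, 833]);
translate([897, 850, 0]) mirror([1, 0, 0]) rotate([0, atan2(392, 735), 0]) cube([41, 40, 833]);


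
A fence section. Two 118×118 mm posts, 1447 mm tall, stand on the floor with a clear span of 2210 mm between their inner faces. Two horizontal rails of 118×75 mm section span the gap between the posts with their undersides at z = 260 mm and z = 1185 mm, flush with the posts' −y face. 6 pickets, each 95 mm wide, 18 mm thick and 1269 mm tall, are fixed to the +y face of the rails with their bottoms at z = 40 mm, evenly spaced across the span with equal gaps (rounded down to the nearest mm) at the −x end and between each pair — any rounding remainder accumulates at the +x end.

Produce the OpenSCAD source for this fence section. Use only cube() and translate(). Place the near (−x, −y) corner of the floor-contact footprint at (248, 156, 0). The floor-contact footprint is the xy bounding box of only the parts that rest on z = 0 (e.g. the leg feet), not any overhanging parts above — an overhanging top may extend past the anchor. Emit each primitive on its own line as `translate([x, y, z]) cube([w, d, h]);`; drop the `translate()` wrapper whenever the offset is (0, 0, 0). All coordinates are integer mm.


translate([248, 156, 0]) cube([118, 118, 1447]);
translate([2576, 156, 0]) cube([118, 118, 1447]);
translate([366, 156, 260]) cube([2210, 118, 75]);
translate([366, 156, 1185]) cube([2210, 118, 75]);
translate([600, 274, 40]) cube([95, 18, 1269]);
translate([929, 274, 40]) cube([95, 18, 1269]);
translate([1258, 274, 40]) cube([95, 18, 1269]);
translate([1587, 274, 40]) cube([95, 18, 1269]);
translate([1916, 274, 40]) cube([95, 18, 1269]);
translate([2245, 274, 40]) cube([95, 18, 1269]);


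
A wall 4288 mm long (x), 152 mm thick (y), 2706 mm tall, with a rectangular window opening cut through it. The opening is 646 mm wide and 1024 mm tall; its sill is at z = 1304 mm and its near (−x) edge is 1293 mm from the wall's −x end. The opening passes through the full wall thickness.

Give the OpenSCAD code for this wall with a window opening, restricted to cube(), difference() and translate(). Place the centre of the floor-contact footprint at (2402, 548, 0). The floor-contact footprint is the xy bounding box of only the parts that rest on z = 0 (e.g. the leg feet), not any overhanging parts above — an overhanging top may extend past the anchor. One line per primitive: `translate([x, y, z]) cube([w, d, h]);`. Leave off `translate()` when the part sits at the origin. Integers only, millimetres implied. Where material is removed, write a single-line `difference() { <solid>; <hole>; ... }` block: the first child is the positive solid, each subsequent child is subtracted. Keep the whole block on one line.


difference() { translate([258, 472, 0]) cube([4288, 152, 2706]); translate([1551, 472, 1304]) cube([646, 152, 1024]); }
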